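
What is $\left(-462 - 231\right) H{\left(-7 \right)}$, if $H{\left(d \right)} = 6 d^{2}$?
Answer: $-203742$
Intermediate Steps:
$\left(-462 - 231\right) H{\left(-7 \right)} = \left(-462 - 231\right) 6 \left(-7\right)^{2} = - 693 \cdot 6 \cdot 49 = \left(-693\right) 294 = -203742$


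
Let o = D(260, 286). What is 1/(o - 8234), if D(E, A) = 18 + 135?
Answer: -1/8081 ≈ -0.00012375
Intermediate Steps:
D(E, A) = 153
o = 153
1/(o - 8234) = 1/(153 - 8234) = 1/(-8081) = -1/8081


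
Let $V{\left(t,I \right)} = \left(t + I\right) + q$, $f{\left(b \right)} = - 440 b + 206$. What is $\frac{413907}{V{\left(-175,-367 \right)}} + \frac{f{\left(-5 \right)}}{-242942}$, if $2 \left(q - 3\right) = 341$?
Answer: $- \frac{1500840015}{1336181} \approx -1123.2$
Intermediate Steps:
$q = \frac{347}{2}$ ($q = 3 + \frac{1}{2} \cdot 341 = 3 + \frac{341}{2} = \frac{347}{2} \approx 173.5$)
$f{\left(b \right)} = 206 - 440 b$
$V{\left(t,I \right)} = \frac{347}{2} + I + t$ ($V{\left(t,I \right)} = \left(t + I\right) + \frac{347}{2} = \left(I + t\right) + \frac{347}{2} = \frac{347}{2} + I + t$)
$\frac{413907}{V{\left(-175,-367 \right)}} + \frac{f{\left(-5 \right)}}{-242942} = \frac{413907}{\frac{347}{2} - 367 - 175} + \frac{206 - -2200}{-242942} = \frac{413907}{- \frac{737}{2}} + \left(206 + 2200\right) \left(- \frac{1}{242942}\right) = 413907 \left(- \frac{2}{737}\right) + 2406 \left(- \frac{1}{242942}\right) = - \frac{827814}{737} - \frac{1203}{121471} = - \frac{1500840015}{1336181}$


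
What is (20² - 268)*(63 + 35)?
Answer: 12936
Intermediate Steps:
(20² - 268)*(63 + 35) = (400 - 268)*98 = 132*98 = 12936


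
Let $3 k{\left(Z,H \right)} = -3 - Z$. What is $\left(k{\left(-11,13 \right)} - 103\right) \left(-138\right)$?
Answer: $13846$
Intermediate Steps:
$k{\left(Z,H \right)} = -1 - \frac{Z}{3}$ ($k{\left(Z,H \right)} = \frac{-3 - Z}{3} = -1 - \frac{Z}{3}$)
$\left(k{\left(-11,13 \right)} - 103\right) \left(-138\right) = \left(\left(-1 - - \frac{11}{3}\right) - 103\right) \left(-138\right) = \left(\left(-1 + \frac{11}{3}\right) - 103\right) \left(-138\right) = \left(\frac{8}{3} - 103\right) \left(-138\right) = \left(- \frac{301}{3}\right) \left(-138\right) = 13846$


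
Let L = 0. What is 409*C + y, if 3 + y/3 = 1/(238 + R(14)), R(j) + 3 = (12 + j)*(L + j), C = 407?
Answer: 99705949/599 ≈ 1.6645e+5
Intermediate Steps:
R(j) = -3 + j*(12 + j) (R(j) = -3 + (12 + j)*(0 + j) = -3 + (12 + j)*j = -3 + j*(12 + j))
y = -5388/599 (y = -9 + 3/(238 + (-3 + 14² + 12*14)) = -9 + 3/(238 + (-3 + 196 + 168)) = -9 + 3/(238 + 361) = -9 + 3/599 = -5388/599 ≈ -8.9950)
409*C + y = 409*407 - 5388/599 = 166463 - 5388/599 = 99705949/599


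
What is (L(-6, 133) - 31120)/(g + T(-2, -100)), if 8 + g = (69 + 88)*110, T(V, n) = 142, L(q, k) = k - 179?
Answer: -15583/8702 ≈ -1.7907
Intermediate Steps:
L(q, k) = -179 + k
g = 17262 (g = -8 + (69 + 88)*110 = -8 + 157*110 = -8 + 17270 = 17262)
(L(-6, 133) - 31120)/(g + T(-2, -100)) = ((-179 + 133) - 31120)/(17262 + 142) = (-46 - 31120)/17404 = -31166*1/17404 = -15583/8702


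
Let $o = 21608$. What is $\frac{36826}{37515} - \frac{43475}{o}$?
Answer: $- \frac{22573741}{21908760} \approx -1.0304$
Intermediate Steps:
$\frac{36826}{37515} - \frac{43475}{o} = \frac{36826}{37515} - \frac{43475}{21608} = 36826 \cdot \frac{1}{37515} - \frac{1175}{584} = \frac{36826}{37515} - \frac{1175}{584} = - \frac{22573741}{21908760}$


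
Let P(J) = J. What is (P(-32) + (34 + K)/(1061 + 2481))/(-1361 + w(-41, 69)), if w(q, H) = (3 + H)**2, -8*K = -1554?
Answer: -41133/4924024 ≈ -0.0083535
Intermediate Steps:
K = 777/4 (K = -1/8*(-1554) = 777/4 ≈ 194.25)
(P(-32) + (34 + K)/(1061 + 2481))/(-1361 + w(-41, 69)) = (-32 + (34 + 777/4)/(1061 + 2481))/(-1361 + (3 + 69)**2) = (-32 + (913/4)/3542)/(-1361 + 72**2) = (-32 + (913/4)*(1/3542))/(-1361 + 5184) = (-32 + 83/1288)/3823 = -41133/1288*1/3823 = -41133/4924024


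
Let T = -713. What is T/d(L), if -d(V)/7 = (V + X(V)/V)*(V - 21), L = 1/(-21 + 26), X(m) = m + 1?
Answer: -575/728 ≈ -0.78983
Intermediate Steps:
X(m) = 1 + m
L = ⅕ (L = 1/5 = ⅕ ≈ 0.20000)
d(V) = -7*(-21 + V)*(V + (1 + V)/V) (d(V) = -7*(V + (1 + V)/V)*(V - 21) = -7*(V + (1 + V)/V)*(-21 + V) = -7*(-21 + V)*(V + (1 + V)/V))
T/d(L) = -713/(140 - 7*(⅕)² + 140*(⅕) + 147/(⅕)) = -713/(140 - 7*1/25 + 28 + 147*5) = -713/(140 - 7/25 + 28 + 735) = -713/22568/25 = -713*25/22568 = -575/728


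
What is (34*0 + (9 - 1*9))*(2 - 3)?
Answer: 0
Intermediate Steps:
(34*0 + (9 - 1*9))*(2 - 3) = (0 + (9 - 9))*(-1) = (0 + 0)*(-1) = 0*(-1) = 0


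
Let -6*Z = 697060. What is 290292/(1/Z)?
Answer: -33725156920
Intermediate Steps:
Z = -348530/3 (Z = -⅙*697060 = -348530/3 ≈ -1.1618e+5)
290292/(1/Z) = 290292/(1/(-348530/3)) = 290292/(-3/348530) = 290292*(-348530/3) = -33725156920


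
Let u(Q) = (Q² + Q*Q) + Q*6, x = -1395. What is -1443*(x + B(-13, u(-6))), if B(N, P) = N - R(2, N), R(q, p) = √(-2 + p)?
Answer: 2031744 + 1443*I*√15 ≈ 2.0317e+6 + 5588.7*I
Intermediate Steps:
u(Q) = 2*Q² + 6*Q (u(Q) = (Q² + Q²) + 6*Q = 2*Q² + 6*Q)
B(N, P) = N - √(-2 + N)
-1443*(x + B(-13, u(-6))) = -1443*(-1395 + (-13 - √(-2 - 13))) = -1443*(-1395 + (-13 - √(-15))) = -1443*(-1395 + (-13 - I*√15)) = -1443*(-1408 - I*√15) = 2031744 + 1443*I*√15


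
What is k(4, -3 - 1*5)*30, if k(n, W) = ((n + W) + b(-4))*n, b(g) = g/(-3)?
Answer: -320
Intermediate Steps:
b(g) = -g/3 (b(g) = g*(-⅓) = -g/3)
k(n, W) = n*(4/3 + W + n) (k(n, W) = ((n + W) - ⅓*(-4))*n = ((W + n) + 4/3)*n = (4/3 + W + n)*n = n*(4/3 + W + n))
k(4, -3 - 1*5)*30 = ((⅓)*4*(4 + 3*(-3 - 1*5) + 3*4))*30 = ((⅓)*4*(4 + 3*(-3 - 5) + 12))*30 = ((⅓)*4*(4 + 3*(-8) + 12))*30 = ((⅓)*4*(4 - 24 + 12))*30 = ((⅓)*4*(-8))*30 = -32/3*30 = -320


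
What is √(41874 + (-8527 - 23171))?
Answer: 8*√159 ≈ 100.88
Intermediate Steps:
√(41874 + (-8527 - 23171)) = √(41874 - 31698) = √10176 = 8*√159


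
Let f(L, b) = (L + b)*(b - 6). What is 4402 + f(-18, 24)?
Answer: 4510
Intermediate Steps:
f(L, b) = (-6 + b)*(L + b) (f(L, b) = (L + b)*(-6 + b) = (-6 + b)*(L + b))
4402 + f(-18, 24) = 4402 + (24**2 - 6*(-18) - 6*24 - 18*24) = 4402 + (576 + 108 - 144 - 432) = 4402 + 108 = 4510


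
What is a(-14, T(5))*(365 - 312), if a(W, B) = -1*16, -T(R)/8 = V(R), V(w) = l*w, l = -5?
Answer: -848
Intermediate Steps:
V(w) = -5*w
T(R) = 40*R (T(R) = -(-40)*R = 40*R)
a(W, B) = -16
a(-14, T(5))*(365 - 312) = -16*(365 - 312) = -16*53 = -848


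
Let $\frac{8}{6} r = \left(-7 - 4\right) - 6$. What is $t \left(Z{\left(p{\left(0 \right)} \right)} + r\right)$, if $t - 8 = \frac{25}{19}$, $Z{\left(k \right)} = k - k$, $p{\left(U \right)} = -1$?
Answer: $- \frac{9027}{76} \approx -118.78$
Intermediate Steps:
$Z{\left(k \right)} = 0$
$t = \frac{177}{19}$ ($t = 8 + \frac{25}{19} = \frac{177}{19} \approx 9.3158$)
$r = - \frac{51}{4}$ ($r = \frac{3 \left(\left(-7 - 4\right) - 6\right)}{4} = \frac{3 \left(-11 - 6\right)}{4} = \frac{3}{4} \left(-17\right) = - \frac{51}{4} \approx -12.75$)
$t \left(Z{\left(p{\left(0 \right)} \right)} + r\right) = \frac{177 \left(0 - \frac{51}{4}\right)}{19} = \frac{177}{19} \left(- \frac{51}{4}\right) = - \frac{9027}{76}$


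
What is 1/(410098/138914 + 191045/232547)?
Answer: 16152016979/60952942368 ≈ 0.26499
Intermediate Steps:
1/(410098/138914 + 191045/232547) = 1/(410098*(1/138914) + 191045*(1/232547)) = 1/(205049/69457 + 191045/232547) = 1/(60952942368/16152016979) = 16152016979/60952942368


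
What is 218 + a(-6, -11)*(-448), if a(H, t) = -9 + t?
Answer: 9178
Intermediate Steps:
218 + a(-6, -11)*(-448) = 218 + (-9 - 11)*(-448) = 218 - 20*(-448) = 218 + 8960 = 9178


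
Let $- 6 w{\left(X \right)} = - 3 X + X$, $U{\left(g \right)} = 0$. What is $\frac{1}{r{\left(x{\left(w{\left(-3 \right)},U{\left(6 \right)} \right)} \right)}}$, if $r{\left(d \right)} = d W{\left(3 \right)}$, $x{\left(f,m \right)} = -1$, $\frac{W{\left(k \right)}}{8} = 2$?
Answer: $- \frac{1}{16} \approx -0.0625$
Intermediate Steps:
$w{\left(X \right)} = \frac{X}{3}$ ($w{\left(X \right)} = - \frac{- 3 X + X}{6} = - \frac{\left(-2\right) X}{6} = \frac{X}{3}$)
$W{\left(k \right)} = 16$ ($W{\left(k \right)} = 8 \cdot 2 = 16$)
$r{\left(d \right)} = 16 d$ ($r{\left(d \right)} = d 16 = 16 d$)
$\frac{1}{r{\left(x{\left(w{\left(-3 \right)},U{\left(6 \right)} \right)} \right)}} = \frac{1}{16 \left(-1\right)} = \frac{1}{-16} = - \frac{1}{16}$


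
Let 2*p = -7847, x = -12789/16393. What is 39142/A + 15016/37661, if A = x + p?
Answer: -46398742979348/4845518830789 ≈ -9.5756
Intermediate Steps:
x = -12789/16393 (x = -12789*1/16393 = -12789/16393 ≈ -0.78015)
p = -7847/2 (p = (1/2)*(-7847) = -7847/2 ≈ -3923.5)
A = -128661449/32786 (A = -12789/16393 - 7847/2 = -128661449/32786 ≈ -3924.3)
39142/A + 15016/37661 = 39142/(-128661449/32786) + 15016/37661 = 39142*(-32786/128661449) + 15016*(1/37661) = -1283309612/128661449 + 15016/37661 = -46398742979348/4845518830789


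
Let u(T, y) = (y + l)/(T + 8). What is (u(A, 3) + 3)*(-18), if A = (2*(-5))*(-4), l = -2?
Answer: -435/8 ≈ -54.375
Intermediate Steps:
A = 40 (A = -10*(-4) = 40)
u(T, y) = (-2 + y)/(8 + T) (u(T, y) = (y - 2)/(T + 8) = (-2 + y)/(8 + T))
(u(A, 3) + 3)*(-18) = ((-2 + 3)/(8 + 40) + 3)*(-18) = (1/48 + 3)*(-18) = (145/48)*(-18) = -435/8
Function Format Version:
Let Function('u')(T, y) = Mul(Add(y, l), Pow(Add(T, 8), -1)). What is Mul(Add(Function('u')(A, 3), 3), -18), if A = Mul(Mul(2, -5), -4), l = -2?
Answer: Rational(-435, 8) ≈ -54.375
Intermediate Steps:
A = 40 (A = Mul(-10, -4) = 40)
Function('u')(T, y) = Mul(Pow(Add(8, T), -1), Add(-2, y)) (Function('u')(T, y) = Mul(Add(y, -2), Pow(Add(T, 8), -1)) = Mul(Add(-2, y), Pow(Add(8, T), -1)) = Mul(Pow(Add(8, T), -1), Add(-2, y)))
Mul(Add(Function('u')(A, 3), 3), -18) = Mul(Add(Mul(Pow(Add(8, 40), -1), Add(-2, 3)), 3), -18) = Mul(Add(Mul(Pow(48, -1), 1), 3), -18) = Mul(Add(Mul(Rational(1, 48), 1), 3), -18) = Mul(Add(Rational(1, 48), 3), -18) = Mul(Rational(145, 48), -18) = Rational(-435, 8)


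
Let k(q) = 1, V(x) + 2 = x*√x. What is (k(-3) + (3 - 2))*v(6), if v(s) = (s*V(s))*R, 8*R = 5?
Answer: -15 + 45*√6 ≈ 95.227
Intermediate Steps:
R = 5/8 (R = (⅛)*5 = 5/8 ≈ 0.62500)
V(x) = -2 + x^(3/2) (V(x) = -2 + x*√x = -2 + x^(3/2))
v(s) = 5*s*(-2 + s^(3/2))/8 (v(s) = (s*(-2 + s^(3/2)))*(5/8) = 5*s*(-2 + s^(3/2))/8)
(k(-3) + (3 - 2))*v(6) = (1 + (3 - 2))*((5/8)*6*(-2 + 6^(3/2))) = (1 + 1)*((5/8)*6*(-2 + 6*√6)) = 2*(-15/2 + 45*√6/2) = -15 + 45*√6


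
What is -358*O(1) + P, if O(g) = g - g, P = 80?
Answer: 80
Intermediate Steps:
O(g) = 0
-358*O(1) + P = -358*0 + 80 = 0 + 80 = 80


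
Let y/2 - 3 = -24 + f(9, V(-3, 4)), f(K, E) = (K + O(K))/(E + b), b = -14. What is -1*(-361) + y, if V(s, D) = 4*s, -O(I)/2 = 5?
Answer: 4148/13 ≈ 319.08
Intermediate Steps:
O(I) = -10 (O(I) = -2*5 = -10)
f(K, E) = (-10 + K)/(-14 + E) (f(K, E) = (K - 10)/(E - 14) = (-10 + K)/(-14 + E))
y = -545/13 (y = 6 + 2*(-24 + (-10 + 9)/(-14 + 4*(-3))) = 6 + 2*(-24 - 1/(-14 - 12)) = 6 + 2*(-24 - 1/(-26)) = 6 + 2*(-24 - 1/26*(-1)) = 6 + 2*(-24 + 1/26) = 6 + 2*(-623/26) = 6 - 623/13 = -545/13 ≈ -41.923)
-1*(-361) + y = -1*(-361) - 545/13 = 361 - 545/13 = 4148/13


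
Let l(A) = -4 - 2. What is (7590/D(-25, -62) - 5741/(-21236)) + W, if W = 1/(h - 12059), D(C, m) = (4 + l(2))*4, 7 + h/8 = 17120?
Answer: -1257308616047/1325604210 ≈ -948.48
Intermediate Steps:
h = 136904 (h = -56 + 8*17120 = -56 + 136960 = 136904)
l(A) = -6
D(C, m) = -8 (D(C, m) = (4 - 6)*4 = -2*4 = -8)
W = 1/124845 (W = 1/(136904 - 12059) = 1/124845 ≈ 8.0099e-6)
(7590/D(-25, -62) - 5741/(-21236)) + W = (7590/(-8) - 5741/(-21236)) + 1/124845 = (7590*(-⅛) - 5741*(-1/21236)) + 1/124845 = (-3795/4 + 5741/21236) + 1/124845 = -10070957/10618 + 1/124845 = -1257308616047/1325604210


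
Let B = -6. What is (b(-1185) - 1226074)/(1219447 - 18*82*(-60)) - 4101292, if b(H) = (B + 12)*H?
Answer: -5364519878228/1308007 ≈ -4.1013e+6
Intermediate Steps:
b(H) = 6*H (b(H) = (-6 + 12)*H = 6*H)
(b(-1185) - 1226074)/(1219447 - 18*82*(-60)) - 4101292 = (6*(-1185) - 1226074)/(1219447 - 18*82*(-60)) - 4101292 = (-7110 - 1226074)/(1219447 - 1476*(-60)) - 4101292 = -1233184/(1219447 + 88560) - 4101292 = -1233184/1308007 - 4101292 = -5364519878228/1308007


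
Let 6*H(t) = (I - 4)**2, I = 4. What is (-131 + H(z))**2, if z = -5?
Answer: 17161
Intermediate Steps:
H(t) = 0 (H(t) = (4 - 4)**2/6 = (1/6)*0**2 = (1/6)*0 = 0)
(-131 + H(z))**2 = (-131 + 0)**2 = (-131)**2 = 17161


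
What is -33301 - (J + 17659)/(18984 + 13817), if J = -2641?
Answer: -1092321119/32801 ≈ -33301.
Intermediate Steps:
-33301 - (J + 17659)/(18984 + 13817) = -33301 - (-2641 + 17659)/(18984 + 13817) = -33301 - 15018/32801 = -1092321119/32801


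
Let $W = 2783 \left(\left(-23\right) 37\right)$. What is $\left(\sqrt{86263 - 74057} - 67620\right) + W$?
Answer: $-2435953 + \sqrt{12206} \approx -2.4358 \cdot 10^{6}$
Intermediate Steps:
$W = -2368333$ ($W = 2783 \left(-851\right) = -2368333$)
$\left(\sqrt{86263 - 74057} - 67620\right) + W = \left(\sqrt{86263 - 74057} - 67620\right) - 2368333 = \left(\sqrt{12206} - 67620\right) - 2368333 = \left(-67620 + \sqrt{12206}\right) - 2368333 = -2435953 + \sqrt{12206}$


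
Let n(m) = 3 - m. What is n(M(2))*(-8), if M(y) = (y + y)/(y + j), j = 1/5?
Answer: -104/11 ≈ -9.4545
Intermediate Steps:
j = ⅕ ≈ 0.20000
M(y) = 2*y/(⅕ + y) (M(y) = (y + y)/(y + ⅕) = (2*y)/(⅕ + y) = 2*y/(⅕ + y))
n(M(2))*(-8) = (3 - 10*2/(1 + 5*2))*(-8) = (3 - 10*2/(1 + 10))*(-8) = (3 - 10*2/11)*(-8) = (3 - 1*20/11)*(-8) = (3 - 20/11)*(-8) = (13/11)*(-8) = -104/11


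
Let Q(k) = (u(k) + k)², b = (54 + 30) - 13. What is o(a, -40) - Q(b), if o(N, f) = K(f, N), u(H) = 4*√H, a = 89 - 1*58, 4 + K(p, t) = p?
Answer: -6221 - 568*√71 ≈ -11007.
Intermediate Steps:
K(p, t) = -4 + p
a = 31 (a = 89 - 58 = 31)
o(N, f) = -4 + f
b = 71 (b = 84 - 13 = 71)
Q(k) = (k + 4*√k)² (Q(k) = (4*√k + k)² = (k + 4*√k)²)
o(a, -40) - Q(b) = (-4 - 40) - (71 + 4*√71)² = -44 - (71 + 4*√71)²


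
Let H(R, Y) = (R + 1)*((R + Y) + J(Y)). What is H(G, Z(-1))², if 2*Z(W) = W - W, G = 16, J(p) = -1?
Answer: 65025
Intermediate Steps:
Z(W) = 0 (Z(W) = (W - W)/2 = (½)*0 = 0)
H(R, Y) = (1 + R)*(-1 + R + Y) (H(R, Y) = (R + 1)*((R + Y) - 1) = (1 + R)*(-1 + R + Y))
H(G, Z(-1))² = (-1 + 0 + 16² + 16*0)² = (-1 + 0 + 256 + 0)² = 255² = 65025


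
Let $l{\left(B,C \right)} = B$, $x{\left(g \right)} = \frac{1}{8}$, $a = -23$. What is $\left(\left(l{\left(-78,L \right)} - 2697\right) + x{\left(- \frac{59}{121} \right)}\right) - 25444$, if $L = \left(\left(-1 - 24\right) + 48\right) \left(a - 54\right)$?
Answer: $- \frac{225751}{8} \approx -28219.0$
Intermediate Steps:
$x{\left(g \right)} = \frac{1}{8}$
$L = -1771$ ($L = \left(\left(-1 - 24\right) + 48\right) \left(-23 - 54\right) = \left(-25 + 48\right) \left(-77\right) = 23 \left(-77\right) = -1771$)
$\left(\left(l{\left(-78,L \right)} - 2697\right) + x{\left(- \frac{59}{121} \right)}\right) - 25444 = \left(\left(-78 - 2697\right) + \frac{1}{8}\right) - 25444 = \left(-2775 + \frac{1}{8}\right) - 25444 = - \frac{22199}{8} - 25444 = - \frac{225751}{8}$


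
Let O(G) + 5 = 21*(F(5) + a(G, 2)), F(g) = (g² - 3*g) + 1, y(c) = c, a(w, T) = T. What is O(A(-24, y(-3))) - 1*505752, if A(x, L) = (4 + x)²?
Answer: -505484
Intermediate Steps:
F(g) = 1 + g² - 3*g
O(G) = 268 (O(G) = -5 + 21*((1 + 5² - 3*5) + 2) = -5 + 21*((1 + 25 - 15) + 2) = -5 + 21*(11 + 2) = -5 + 21*13 = -5 + 273 = 268)
O(A(-24, y(-3))) - 1*505752 = 268 - 1*505752 = 268 - 505752 = -505484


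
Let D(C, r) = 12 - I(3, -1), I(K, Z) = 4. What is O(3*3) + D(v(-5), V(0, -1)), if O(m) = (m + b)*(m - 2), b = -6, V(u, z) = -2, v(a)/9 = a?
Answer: 29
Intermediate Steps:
v(a) = 9*a
D(C, r) = 8 (D(C, r) = 12 - 1*4 = 12 - 4 = 8)
O(m) = (-6 + m)*(-2 + m) (O(m) = (m - 6)*(m - 2) = (-6 + m)*(-2 + m))
O(3*3) + D(v(-5), V(0, -1)) = (12 + (3*3)² - 24*3) + 8 = (12 + 9² - 8*9) + 8 = (12 + 81 - 72) + 8 = 21 + 8 = 29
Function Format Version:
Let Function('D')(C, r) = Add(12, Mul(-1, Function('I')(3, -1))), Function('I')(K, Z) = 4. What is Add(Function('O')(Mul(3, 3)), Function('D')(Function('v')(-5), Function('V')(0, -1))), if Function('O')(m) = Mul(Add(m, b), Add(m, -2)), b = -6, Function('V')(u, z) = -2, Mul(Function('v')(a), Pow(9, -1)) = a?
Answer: 29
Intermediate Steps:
Function('v')(a) = Mul(9, a)
Function('D')(C, r) = 8 (Function('D')(C, r) = Add(12, Mul(-1, 4)) = Add(12, -4) = 8)
Function('O')(m) = Mul(Add(-6, m), Add(-2, m)) (Function('O')(m) = Mul(Add(m, -6), Add(m, -2)) = Mul(Add(-6, m), Add(-2, m)))
Add(Function('O')(Mul(3, 3)), Function('D')(Function('v')(-5), Function('V')(0, -1))) = Add(Add(12, Pow(Mul(3, 3), 2), Mul(-8, Mul(3, 3))), 8) = Add(Add(12, Pow(9, 2), Mul(-8, 9)), 8) = Add(Add(12, 81, -72), 8) = Add(21, 8) = 29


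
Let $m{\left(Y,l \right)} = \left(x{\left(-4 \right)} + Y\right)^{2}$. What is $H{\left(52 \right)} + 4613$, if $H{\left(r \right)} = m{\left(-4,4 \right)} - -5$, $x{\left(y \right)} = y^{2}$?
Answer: $4762$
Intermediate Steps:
$m{\left(Y,l \right)} = \left(16 + Y\right)^{2}$ ($m{\left(Y,l \right)} = \left(\left(-4\right)^{2} + Y\right)^{2} = \left(16 + Y\right)^{2}$)
$H{\left(r \right)} = 149$ ($H{\left(r \right)} = \left(16 - 4\right)^{2} - -5 = 12^{2} + 5 = 144 + 5 = 149$)
$H{\left(52 \right)} + 4613 = 149 + 4613 = 4762$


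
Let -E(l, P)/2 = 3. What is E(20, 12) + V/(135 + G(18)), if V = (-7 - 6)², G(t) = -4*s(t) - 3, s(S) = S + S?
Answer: -241/12 ≈ -20.083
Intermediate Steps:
E(l, P) = -6 (E(l, P) = -2*3 = -6)
s(S) = 2*S
G(t) = -3 - 8*t (G(t) = -8*t - 3 = -3 - 8*t)
V = 169 (V = (-13)² = 169)
E(20, 12) + V/(135 + G(18)) = -6 + 169/(135 + (-3 - 8*18)) = -6 + 169/(135 + (-3 - 144)) = -6 + 169/(135 - 147) = -6 + 169/(-12) = -6 + 169*(-1/12) = -6 - 169/12 = -241/12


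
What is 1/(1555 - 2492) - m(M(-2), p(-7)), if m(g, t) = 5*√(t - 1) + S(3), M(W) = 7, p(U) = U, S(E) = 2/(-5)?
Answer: 1869/4685 - 10*I*√2 ≈ 0.39893 - 14.142*I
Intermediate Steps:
S(E) = -⅖ (S(E) = 2*(-⅕) = -⅖)
m(g, t) = -⅖ + 5*√(-1 + t) (m(g, t) = 5*√(t - 1) - ⅖ = 5*√(-1 + t) - ⅖ = -⅖ + 5*√(-1 + t))
1/(1555 - 2492) - m(M(-2), p(-7)) = 1/(1555 - 2492) - (-⅖ + 5*√(-1 - 7)) = 1/(-937) - (-⅖ + 5*√(-8)) = -1/937 - (-⅖ + 5*(2*I*√2)) = -1/937 - (-⅖ + 10*I*√2) = -1/937 + (⅖ - 10*I*√2) = 1869/4685 - 10*I*√2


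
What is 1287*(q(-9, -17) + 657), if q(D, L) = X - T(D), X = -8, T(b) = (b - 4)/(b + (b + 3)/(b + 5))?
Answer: 4165161/5 ≈ 8.3303e+5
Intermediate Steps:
T(b) = (-4 + b)/(b + (3 + b)/(5 + b))
q(D, L) = -8 - (-20 + D + D²)/(3 + D² + 6*D)
1287*(q(-9, -17) + 657) = 1287*((-4 - 49*(-9) - 9*(-9)²)/(3 + (-9)² + 6*(-9)) + 657) = 1287*((-4 + 441 - 9*81)/(3 + 81 - 54) + 657) = 1287*((-4 + 441 - 729)/30 + 657) = 1287*((1/30)*(-292) + 657) = 1287*(-146/15 + 657) = 1287*(9709/15) = 4165161/5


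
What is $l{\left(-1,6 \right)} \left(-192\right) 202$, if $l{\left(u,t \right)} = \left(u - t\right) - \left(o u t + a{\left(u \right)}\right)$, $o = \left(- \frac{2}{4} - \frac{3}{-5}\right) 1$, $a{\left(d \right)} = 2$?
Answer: $\frac{1628928}{5} \approx 3.2579 \cdot 10^{5}$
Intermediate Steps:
$o = \frac{1}{10}$ ($o = \left(\left(-2\right) \frac{1}{4} - - \frac{3}{5}\right) 1 = \left(- \frac{1}{2} + \frac{3}{5}\right) 1 = \frac{1}{10} \cdot 1 = \frac{1}{10} \approx 0.1$)
$l{\left(u,t \right)} = -2 + u - t - \frac{t u}{10}$ ($l{\left(u,t \right)} = \left(u - t\right) - \left(\frac{u}{10} t + 2\right) = \left(u - t\right) - \left(\frac{t u}{10} + 2\right) = \left(u - t\right) - \left(2 + \frac{t u}{10}\right) = -2 + u - t - \frac{t u}{10}$)
$l{\left(-1,6 \right)} \left(-192\right) 202 = \left(-2 - 1 - 6 - \frac{3}{5} \left(-1\right)\right) \left(-192\right) 202 = \left(-2 - 1 - 6 + \frac{3}{5}\right) \left(-192\right) 202 = \left(- \frac{42}{5}\right) \left(-192\right) 202 = \frac{8064}{5} \cdot 202 = \frac{1628928}{5}$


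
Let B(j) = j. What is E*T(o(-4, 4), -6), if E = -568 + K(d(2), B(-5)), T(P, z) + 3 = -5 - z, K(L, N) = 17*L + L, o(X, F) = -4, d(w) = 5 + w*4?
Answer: 668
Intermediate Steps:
d(w) = 5 + 4*w
K(L, N) = 18*L
T(P, z) = -8 - z (T(P, z) = -3 + (-5 - z) = -8 - z)
E = -334 (E = -568 + 18*(5 + 4*2) = -568 + 18*(5 + 8) = -568 + 18*13 = -568 + 234 = -334)
E*T(o(-4, 4), -6) = -334*(-8 - 1*(-6)) = -334*(-8 + 6) = -334*(-2) = 668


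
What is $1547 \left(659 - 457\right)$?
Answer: $312494$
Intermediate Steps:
$1547 \left(659 - 457\right) = 1547 \cdot 202 = 312494$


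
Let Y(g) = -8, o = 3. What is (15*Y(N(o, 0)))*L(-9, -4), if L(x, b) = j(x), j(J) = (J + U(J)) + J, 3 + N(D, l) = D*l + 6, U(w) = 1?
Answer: 2040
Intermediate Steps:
N(D, l) = 3 + D*l (N(D, l) = -3 + (D*l + 6) = -3 + (6 + D*l) = 3 + D*l)
j(J) = 1 + 2*J (j(J) = (J + 1) + J = (1 + J) + J = 1 + 2*J)
L(x, b) = 1 + 2*x
(15*Y(N(o, 0)))*L(-9, -4) = (15*(-8))*(1 + 2*(-9)) = -120*(1 - 18) = -120*(-17) = 2040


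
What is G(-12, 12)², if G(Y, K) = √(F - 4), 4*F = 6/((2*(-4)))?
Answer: -67/16 ≈ -4.1875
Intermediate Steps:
F = -3/16 (F = (6/((2*(-4))))/4 = (6/(-8))/4 = (6*(-⅛))/4 = (¼)*(-¾) = -3/16 ≈ -0.18750)
G(Y, K) = I*√67/4 (G(Y, K) = √(-3/16 - 4) = √(-67/16) = I*√67/4)
G(-12, 12)² = (I*√67/4)² = -67/16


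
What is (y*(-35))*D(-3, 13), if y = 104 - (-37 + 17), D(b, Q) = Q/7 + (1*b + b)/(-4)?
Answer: -14570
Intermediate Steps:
D(b, Q) = -b/2 + Q/7 (D(b, Q) = Q*(1/7) + (b + b)*(-1/4) = Q/7 + (2*b)*(-1/4) = Q/7 - b/2 = -b/2 + Q/7)
y = 124 (y = 104 - 1*(-20) = 104 + 20 = 124)
(y*(-35))*D(-3, 13) = (124*(-35))*(-1/2*(-3) + (1/7)*13) = -4340*(3/2 + 13/7) = -4340*47/14 = -14570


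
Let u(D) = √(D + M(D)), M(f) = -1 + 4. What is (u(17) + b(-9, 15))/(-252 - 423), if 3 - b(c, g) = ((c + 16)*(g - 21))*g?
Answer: -211/225 - 2*√5/675 ≈ -0.94440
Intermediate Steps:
M(f) = 3
u(D) = √(3 + D) (u(D) = √(D + 3) = √(3 + D))
b(c, g) = 3 - g*(-21 + g)*(16 + c) (b(c, g) = 3 - (c + 16)*(g - 21)*g = 3 - (16 + c)*(-21 + g)*g = 3 - (-21 + g)*(16 + c)*g = 3 - g*(-21 + g)*(16 + c))
(u(17) + b(-9, 15))/(-252 - 423) = (√(3 + 17) + (3 - 16*15² + 336*15 - 1*(-9)*15² + 21*(-9)*15))/(-252 - 423) = (√20 + (3 - 16*225 + 5040 - 1*(-9)*225 - 2835))/(-675) = (2*√5 + (3 - 3600 + 5040 + 2025 - 2835))*(-1/675) = (2*√5 + 633)*(-1/675) = (633 + 2*√5)*(-1/675) = -211/225 - 2*√5/675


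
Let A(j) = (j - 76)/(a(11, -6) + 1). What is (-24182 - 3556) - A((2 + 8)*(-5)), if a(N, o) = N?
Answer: -55455/2 ≈ -27728.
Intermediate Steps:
A(j) = -19/3 + j/12 (A(j) = (j - 76)/(11 + 1) = (-76 + j)/12 = (-76 + j)*(1/12) = -19/3 + j/12)
(-24182 - 3556) - A((2 + 8)*(-5)) = (-24182 - 3556) - (-19/3 + ((2 + 8)*(-5))/12) = -27738 - (-19/3 + (10*(-5))/12) = -27738 - (-19/3 + (1/12)*(-50)) = -27738 - (-19/3 - 25/6) = -27738 - 1*(-21/2) = -27738 + 21/2 = -55455/2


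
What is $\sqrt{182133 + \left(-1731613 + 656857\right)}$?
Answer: $i \sqrt{892623} \approx 944.79 i$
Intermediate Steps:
$\sqrt{182133 + \left(-1731613 + 656857\right)} = \sqrt{182133 - 1074756} = \sqrt{-892623} = i \sqrt{892623}$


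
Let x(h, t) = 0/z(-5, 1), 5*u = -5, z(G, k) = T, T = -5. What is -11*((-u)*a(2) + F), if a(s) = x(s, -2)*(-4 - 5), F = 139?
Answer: -1529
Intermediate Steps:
z(G, k) = -5
u = -1 (u = (1/5)*(-5) = -1)
x(h, t) = 0 (x(h, t) = 0/(-5) = 0*(-1/5) = 0)
a(s) = 0 (a(s) = 0*(-4 - 5) = 0*(-9) = 0)
-11*((-u)*a(2) + F) = -11*(-1*(-1)*0 + 139) = -11*(1*0 + 139) = -11*(0 + 139) = -11*139 = -1529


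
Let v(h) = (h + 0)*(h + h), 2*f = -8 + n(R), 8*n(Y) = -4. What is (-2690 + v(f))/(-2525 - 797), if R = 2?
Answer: 21231/26576 ≈ 0.79888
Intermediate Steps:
n(Y) = -½ (n(Y) = (⅛)*(-4) = -½)
f = -17/4 (f = (-8 - ½)/2 = (½)*(-17/2) = -17/4 ≈ -4.2500)
v(h) = 2*h² (v(h) = h*(2*h) = 2*h²)
(-2690 + v(f))/(-2525 - 797) = (-2690 + 2*(-17/4)²)/(-2525 - 797) = (-2690 + 2*(289/16))/(-3322) = (-2690 + 289/8)*(-1/3322) = -21231/8*(-1/3322) = 21231/26576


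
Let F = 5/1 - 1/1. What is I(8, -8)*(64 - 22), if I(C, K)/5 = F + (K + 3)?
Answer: -210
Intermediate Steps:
F = 4 (F = 5*1 - 1*1 = 5 - 1 = 4)
I(C, K) = 35 + 5*K (I(C, K) = 5*(4 + (K + 3)) = 5*(4 + (3 + K)) = 5*(7 + K) = 35 + 5*K)
I(8, -8)*(64 - 22) = (35 + 5*(-8))*(64 - 22) = (35 - 40)*42 = -5*42 = -210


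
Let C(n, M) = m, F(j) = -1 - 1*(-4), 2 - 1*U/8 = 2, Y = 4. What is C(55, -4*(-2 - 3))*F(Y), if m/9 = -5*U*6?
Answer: 0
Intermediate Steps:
U = 0 (U = 16 - 8*2 = 16 - 16 = 0)
F(j) = 3 (F(j) = -1 + 4 = 3)
m = 0 (m = 9*(-5*0*6) = 9*(0*6) = 9*0 = 0)
C(n, M) = 0
C(55, -4*(-2 - 3))*F(Y) = 0*3 = 0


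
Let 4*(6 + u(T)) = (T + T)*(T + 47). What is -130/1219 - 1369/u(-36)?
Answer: 1642291/248676 ≈ 6.6041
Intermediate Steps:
u(T) = -6 + T*(47 + T)/2 (u(T) = -6 + ((T + T)*(T + 47))/4 = -6 + ((2*T)*(47 + T))/4 = -6 + (2*T*(47 + T))/4 = -6 + T*(47 + T)/2)
-130/1219 - 1369/u(-36) = -130/1219 - 1369/(-6 + (½)*(-36)² + (47/2)*(-36)) = -130*1/1219 - 1369/(-6 + (½)*1296 - 846) = -130/1219 - 1369/(-6 + 648 - 846) = -130/1219 - 1369/(-204) = -130/1219 - 1369*(-1/204) = -130/1219 + 1369/204 = 1642291/248676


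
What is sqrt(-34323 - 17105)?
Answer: 2*I*sqrt(12857) ≈ 226.78*I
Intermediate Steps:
sqrt(-34323 - 17105) = sqrt(-51428) = 2*I*sqrt(12857)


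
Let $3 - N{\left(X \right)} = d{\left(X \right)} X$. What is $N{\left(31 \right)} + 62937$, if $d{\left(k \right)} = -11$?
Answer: $63281$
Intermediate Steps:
$N{\left(X \right)} = 3 + 11 X$ ($N{\left(X \right)} = 3 - - 11 X = 3 + 11 X$)
$N{\left(31 \right)} + 62937 = \left(3 + 11 \cdot 31\right) + 62937 = \left(3 + 341\right) + 62937 = 344 + 62937 = 63281$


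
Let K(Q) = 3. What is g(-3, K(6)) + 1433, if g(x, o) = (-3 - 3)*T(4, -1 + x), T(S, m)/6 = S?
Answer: 1289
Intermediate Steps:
T(S, m) = 6*S
g(x, o) = -144 (g(x, o) = (-3 - 3)*(6*4) = -6*24 = -144)
g(-3, K(6)) + 1433 = -144 + 1433 = 1289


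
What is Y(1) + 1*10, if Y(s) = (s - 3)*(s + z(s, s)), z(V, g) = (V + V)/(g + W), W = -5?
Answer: 9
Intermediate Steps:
z(V, g) = 2*V/(-5 + g) (z(V, g) = (V + V)/(g - 5) = (2*V)/(-5 + g) = 2*V/(-5 + g))
Y(s) = (-3 + s)*(s + 2*s/(-5 + s)) (Y(s) = (s - 3)*(s + 2*s/(-5 + s)) = (-3 + s)*(s + 2*s/(-5 + s)))
Y(1) + 1*10 = 1*(9 + 1² - 6*1)/(-5 + 1) + 1*10 = 1*(9 + 1 - 6)/(-4) + 10 = 1*(-¼)*4 + 10 = -1 + 10 = 9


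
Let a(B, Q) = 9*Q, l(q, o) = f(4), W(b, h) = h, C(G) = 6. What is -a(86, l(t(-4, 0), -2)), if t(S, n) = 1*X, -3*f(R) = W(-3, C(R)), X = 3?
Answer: 18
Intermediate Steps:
f(R) = -2 (f(R) = -⅓*6 = -2)
t(S, n) = 3 (t(S, n) = 1*3 = 3)
l(q, o) = -2
-a(86, l(t(-4, 0), -2)) = -9*(-2) = -1*(-18) = 18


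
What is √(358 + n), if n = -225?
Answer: √133 ≈ 11.533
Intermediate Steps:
√(358 + n) = √(358 - 225) = √133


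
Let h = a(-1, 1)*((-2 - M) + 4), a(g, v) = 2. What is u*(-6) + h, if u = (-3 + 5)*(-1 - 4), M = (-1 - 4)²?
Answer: 14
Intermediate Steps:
M = 25 (M = (-5)² = 25)
u = -10 (u = 2*(-5) = -10)
h = -46 (h = 2*((-2 - 1*25) + 4) = 2*((-2 - 25) + 4) = 2*(-27 + 4) = 2*(-23) = -46)
u*(-6) + h = -10*(-6) - 46 = 60 - 46 = 14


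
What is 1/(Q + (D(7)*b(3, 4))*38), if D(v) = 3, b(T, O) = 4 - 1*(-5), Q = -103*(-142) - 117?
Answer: 1/15535 ≈ 6.4371e-5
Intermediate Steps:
Q = 14509 (Q = 14626 - 117 = 14509)
b(T, O) = 9 (b(T, O) = 4 + 5 = 9)
1/(Q + (D(7)*b(3, 4))*38) = 1/(14509 + (3*9)*38) = 1/(14509 + 27*38) = 1/(14509 + 1026) = 1/15535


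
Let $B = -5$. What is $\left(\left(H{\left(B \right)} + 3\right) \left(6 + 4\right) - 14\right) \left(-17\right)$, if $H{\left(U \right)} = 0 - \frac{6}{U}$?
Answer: $-476$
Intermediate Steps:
$H{\left(U \right)} = - \frac{6}{U}$ ($H{\left(U \right)} = 0 - \frac{6}{U} = - \frac{6}{U}$)
$\left(\left(H{\left(B \right)} + 3\right) \left(6 + 4\right) - 14\right) \left(-17\right) = \left(\left(- \frac{6}{-5} + 3\right) \left(6 + 4\right) - 14\right) \left(-17\right) = \left(\left(\left(-6\right) \left(- \frac{1}{5}\right) + 3\right) 10 - 14\right) \left(-17\right) = \left(\left(\frac{6}{5} + 3\right) 10 - 14\right) \left(-17\right) = \left(\frac{21}{5} \cdot 10 - 14\right) \left(-17\right) = \left(42 - 14\right) \left(-17\right) = 28 \left(-17\right) = -476$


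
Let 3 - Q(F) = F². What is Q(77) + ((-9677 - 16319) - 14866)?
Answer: -46788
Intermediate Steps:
Q(F) = 3 - F²
Q(77) + ((-9677 - 16319) - 14866) = (3 - 1*77²) + ((-9677 - 16319) - 14866) = (3 - 1*5929) + (-25996 - 14866) = (3 - 5929) - 40862 = -5926 - 40862 = -46788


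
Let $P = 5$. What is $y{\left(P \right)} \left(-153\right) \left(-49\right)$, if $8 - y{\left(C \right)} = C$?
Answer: $22491$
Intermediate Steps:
$y{\left(C \right)} = 8 - C$
$y{\left(P \right)} \left(-153\right) \left(-49\right) = \left(8 - 5\right) \left(-153\right) \left(-49\right) = 3 \left(-153\right) \left(-49\right) = \left(-459\right) \left(-49\right) = 22491$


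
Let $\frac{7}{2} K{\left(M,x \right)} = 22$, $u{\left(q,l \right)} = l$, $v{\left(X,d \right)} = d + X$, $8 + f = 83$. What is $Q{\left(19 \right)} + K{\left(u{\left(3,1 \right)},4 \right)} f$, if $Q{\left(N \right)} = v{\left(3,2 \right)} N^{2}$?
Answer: $\frac{15935}{7} \approx 2276.4$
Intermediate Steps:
$f = 75$ ($f = -8 + 83 = 75$)
$v{\left(X,d \right)} = X + d$
$Q{\left(N \right)} = 5 N^{2}$ ($Q{\left(N \right)} = \left(3 + 2\right) N^{2} = 5 N^{2}$)
$K{\left(M,x \right)} = \frac{44}{7}$ ($K{\left(M,x \right)} = \frac{2}{7} \cdot 22 = \frac{44}{7}$)
$Q{\left(19 \right)} + K{\left(u{\left(3,1 \right)},4 \right)} f = 5 \cdot 19^{2} + \frac{44}{7} \cdot 75 = 5 \cdot 361 + \frac{3300}{7} = 1805 + \frac{3300}{7} = \frac{15935}{7}$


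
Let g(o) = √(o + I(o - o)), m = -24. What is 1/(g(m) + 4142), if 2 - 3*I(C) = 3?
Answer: 12426/51468565 - I*√219/51468565 ≈ 0.00024143 - 2.8753e-7*I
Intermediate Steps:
I(C) = -⅓ (I(C) = ⅔ - ⅓*3 = ⅔ - 1 = -⅓)
g(o) = √(-⅓ + o) (g(o) = √(o - ⅓) = √(-⅓ + o))
1/(g(m) + 4142) = 1/(√(-3 + 9*(-24))/3 + 4142) = 1/(√(-3 - 216)/3 + 4142) = 1/(√(-219)/3 + 4142) = 1/((I*√219)/3 + 4142) = 1/(I*√219/3 + 4142) = 1/(4142 + I*√219/3)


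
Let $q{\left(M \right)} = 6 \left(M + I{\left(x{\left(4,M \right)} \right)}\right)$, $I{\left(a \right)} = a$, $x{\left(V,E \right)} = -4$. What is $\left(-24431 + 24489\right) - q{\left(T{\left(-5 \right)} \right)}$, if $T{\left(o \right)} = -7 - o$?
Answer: $94$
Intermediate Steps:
$q{\left(M \right)} = -24 + 6 M$ ($q{\left(M \right)} = 6 \left(M - 4\right) = 6 \left(-4 + M\right) = -24 + 6 M$)
$\left(-24431 + 24489\right) - q{\left(T{\left(-5 \right)} \right)} = \left(-24431 + 24489\right) - \left(-24 + 6 \left(-7 - -5\right)\right) = 58 - \left(-24 + 6 \left(-7 + 5\right)\right) = 58 - \left(-24 + 6 \left(-2\right)\right) = 58 - \left(-24 - 12\right) = 58 - -36 = 58 + 36 = 94$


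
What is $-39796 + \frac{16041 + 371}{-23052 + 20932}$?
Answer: $- \frac{21095983}{530} \approx -39804.0$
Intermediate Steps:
$-39796 + \frac{16041 + 371}{-23052 + 20932} = -39796 + \frac{16412}{-2120} = -39796 + 16412 \left(- \frac{1}{2120}\right) = -39796 - \frac{4103}{530} = - \frac{21095983}{530}$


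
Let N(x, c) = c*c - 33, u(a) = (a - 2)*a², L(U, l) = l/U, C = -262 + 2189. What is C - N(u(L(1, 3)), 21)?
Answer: 1519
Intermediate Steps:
C = 1927
u(a) = a²*(-2 + a) (u(a) = (-2 + a)*a² = a²*(-2 + a))
N(x, c) = -33 + c² (N(x, c) = c² - 33 = -33 + c²)
C - N(u(L(1, 3)), 21) = 1927 - (-33 + 21²) = 1927 - (-33 + 441) = 1927 - 1*408 = 1927 - 408 = 1519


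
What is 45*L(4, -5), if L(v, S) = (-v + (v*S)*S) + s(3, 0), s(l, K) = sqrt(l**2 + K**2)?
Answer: 4455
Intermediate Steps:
s(l, K) = sqrt(K**2 + l**2)
L(v, S) = 3 - v + v*S**2 (L(v, S) = (-v + (v*S)*S) + sqrt(0**2 + 3**2) = (-v + (S*v)*S) + sqrt(0 + 9) = (-v + v*S**2) + sqrt(9) = (-v + v*S**2) + 3 = 3 - v + v*S**2)
45*L(4, -5) = 45*(3 - 1*4 + 4*(-5)**2) = 45*(3 - 4 + 4*25) = 45*(3 - 4 + 100) = 45*99 = 4455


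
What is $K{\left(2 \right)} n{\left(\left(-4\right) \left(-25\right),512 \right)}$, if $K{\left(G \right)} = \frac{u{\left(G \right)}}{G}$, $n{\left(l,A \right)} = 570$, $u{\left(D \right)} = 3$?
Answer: $855$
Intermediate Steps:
$K{\left(G \right)} = \frac{3}{G}$
$K{\left(2 \right)} n{\left(\left(-4\right) \left(-25\right),512 \right)} = \frac{3}{2} \cdot 570 = 855$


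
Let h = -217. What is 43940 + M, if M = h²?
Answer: 91029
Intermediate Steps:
M = 47089 (M = (-217)² = 47089)
43940 + M = 43940 + 47089 = 91029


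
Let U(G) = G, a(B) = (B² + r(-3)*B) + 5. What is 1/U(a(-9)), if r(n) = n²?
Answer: ⅕ ≈ 0.20000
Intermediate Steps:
a(B) = 5 + B² + 9*B (a(B) = (B² + (-3)²*B) + 5 = (B² + 9*B) + 5 = 5 + B² + 9*B)
1/U(a(-9)) = 1/(5 + (-9)² + 9*(-9)) = 1/(5 + 81 - 81) = 1/5 = ⅕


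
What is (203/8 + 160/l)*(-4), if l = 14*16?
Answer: -1461/14 ≈ -104.36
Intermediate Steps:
l = 224
(203/8 + 160/l)*(-4) = (203/8 + 160/224)*(-4) = (203*(⅛) + 160*(1/224))*(-4) = (203/8 + 5/7)*(-4) = (1461/56)*(-4) = -1461/14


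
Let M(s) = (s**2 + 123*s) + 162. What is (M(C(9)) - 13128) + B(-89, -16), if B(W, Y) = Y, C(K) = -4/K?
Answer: -1055954/81 ≈ -13036.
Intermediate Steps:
M(s) = 162 + s**2 + 123*s
(M(C(9)) - 13128) + B(-89, -16) = ((162 + (-4/9)**2 + 123*(-4/9)) - 13128) - 16 = ((162 + 16/81 - 164/3) - 13128) - 16 = (8710/81 - 13128) - 16 = -1054658/81 - 16 = -1055954/81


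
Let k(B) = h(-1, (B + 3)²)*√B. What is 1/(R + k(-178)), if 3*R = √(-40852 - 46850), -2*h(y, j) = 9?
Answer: 6*I/(-2*√87702 + 27*√178) ≈ -0.025855*I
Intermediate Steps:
h(y, j) = -9/2 (h(y, j) = -½*9 = -9/2)
R = I*√87702/3 (R = √(-40852 - 46850)/3 = √(-87702)/3 = (I*√87702)/3 = I*√87702/3 ≈ 98.715*I)
k(B) = -9*√B/2
1/(R + k(-178)) = 1/(I*√87702/3 - 9*I*√178/2) = 1/(-9*I*√178/2 + I*√87702/3)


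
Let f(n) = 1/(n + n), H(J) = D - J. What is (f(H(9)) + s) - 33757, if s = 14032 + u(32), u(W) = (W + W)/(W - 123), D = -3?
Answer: -43081027/2184 ≈ -19726.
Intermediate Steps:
u(W) = 2*W/(-123 + W) (u(W) = (2*W)/(-123 + W) = 2*W/(-123 + W))
H(J) = -3 - J
f(n) = 1/(2*n)
s = 1276848/91 (s = 14032 + 2*32/(-123 + 32) = 14032 + 2*32/(-91) = 14032 + 2*32*(-1/91) = 14032 - 64/91 = 1276848/91 ≈ 14031.)
(f(H(9)) + s) - 33757 = (1/(2*(-3 - 1*9)) + 1276848/91) - 33757 = (1/(2*(-3 - 9)) + 1276848/91) - 33757 = ((½)/(-12) + 1276848/91) - 33757 = ((½)*(-1/12) + 1276848/91) - 33757 = (-1/24 + 1276848/91) - 33757 = 30644261/2184 - 33757 = -43081027/2184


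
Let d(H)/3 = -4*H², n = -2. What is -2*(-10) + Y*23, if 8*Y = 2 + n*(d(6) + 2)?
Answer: 9993/4 ≈ 2498.3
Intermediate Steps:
d(H) = -12*H² (d(H) = 3*(-4*H²) = -12*H²)
Y = 431/4 (Y = (2 - 2*(-12*6² + 2))/8 = (2 - 2*(-12*36 + 2))/8 = (2 - 2*(-432 + 2))/8 = (2 - 2*(-430))/8 = (2 + 860)/8 = (⅛)*862 = 431/4 ≈ 107.75)
-2*(-10) + Y*23 = -2*(-10) + (431/4)*23 = 20 + 9913/4 = 9993/4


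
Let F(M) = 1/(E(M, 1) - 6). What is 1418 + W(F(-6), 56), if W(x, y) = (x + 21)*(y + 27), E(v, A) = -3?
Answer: 28366/9 ≈ 3151.8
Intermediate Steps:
F(M) = -⅑ (F(M) = 1/(-3 - 6) = 1/(-9) = -⅑)
W(x, y) = (21 + x)*(27 + y)
1418 + W(F(-6), 56) = 1418 + (567 + 21*56 + 27*(-⅑) - ⅑*56) = 1418 + (567 + 1176 - 3 - 56/9) = 1418 + 15604/9 = 28366/9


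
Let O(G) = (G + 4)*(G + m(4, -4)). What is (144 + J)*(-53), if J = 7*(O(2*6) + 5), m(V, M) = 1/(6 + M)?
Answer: -83687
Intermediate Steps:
O(G) = (1/2 + G)*(4 + G) (O(G) = (G + 4)*(G + 1/(6 - 4)) = (4 + G)*(G + 1/2) = (4 + G)*(1/2 + G) = (1/2 + G)*(4 + G))
J = 1435 (J = 7*((2 + (2*6)**2 + 9*(2*6)/2) + 5) = 7*((2 + 12**2 + (9/2)*12) + 5) = 7*((2 + 144 + 54) + 5) = 7*(200 + 5) = 7*205 = 1435)
(144 + J)*(-53) = (144 + 1435)*(-53) = 1579*(-53) = -83687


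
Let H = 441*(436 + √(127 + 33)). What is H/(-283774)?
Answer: -96138/141887 - 882*√10/141887 ≈ -0.69722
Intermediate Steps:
H = 192276 + 1764*√10 (H = 441*(436 + √160) = 441*(436 + 4*√10) = 192276 + 1764*√10 ≈ 1.9785e+5)
H/(-283774) = (192276 + 1764*√10)/(-283774) = (192276 + 1764*√10)*(-1/283774) = -96138/141887 - 882*√10/141887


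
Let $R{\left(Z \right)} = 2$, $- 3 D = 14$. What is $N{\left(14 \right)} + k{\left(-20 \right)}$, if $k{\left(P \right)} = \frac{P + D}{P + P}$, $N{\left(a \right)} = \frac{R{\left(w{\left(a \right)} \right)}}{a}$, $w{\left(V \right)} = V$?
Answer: $\frac{319}{420} \approx 0.75952$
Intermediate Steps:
$D = - \frac{14}{3}$ ($D = \left(- \frac{1}{3}\right) 14 = - \frac{14}{3} \approx -4.6667$)
$N{\left(a \right)} = \frac{2}{a}$
$k{\left(P \right)} = \frac{- \frac{14}{3} + P}{2 P}$ ($k{\left(P \right)} = \frac{P - \frac{14}{3}}{P + P} = \frac{- \frac{14}{3} + P}{2 P}$)
$N{\left(14 \right)} + k{\left(-20 \right)} = \frac{2}{14} + \frac{-14 + 3 \left(-20\right)}{6 \left(-20\right)} = 2 \cdot \frac{1}{14} + \frac{1}{6} \left(- \frac{1}{20}\right) \left(-14 - 60\right) = \frac{1}{7} + \frac{1}{6} \left(- \frac{1}{20}\right) \left(-74\right) = \frac{1}{7} + \frac{37}{60} = \frac{319}{420}$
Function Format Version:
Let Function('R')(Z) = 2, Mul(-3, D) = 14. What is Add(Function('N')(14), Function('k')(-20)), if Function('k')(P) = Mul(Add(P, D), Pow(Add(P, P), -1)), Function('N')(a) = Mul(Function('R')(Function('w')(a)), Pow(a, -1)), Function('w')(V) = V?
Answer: Rational(319, 420) ≈ 0.75952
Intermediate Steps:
D = Rational(-14, 3) (D = Mul(Rational(-1, 3), 14) = Rational(-14, 3) ≈ -4.6667)
Function('N')(a) = Mul(2, Pow(a, -1))
Function('k')(P) = Mul(Rational(1, 2), Pow(P, -1), Add(Rational(-14, 3), P)) (Function('k')(P) = Mul(Add(P, Rational(-14, 3)), Pow(Add(P, P), -1)) = Mul(Add(Rational(-14, 3), P), Pow(Mul(2, P), -1)) = Mul(Add(Rational(-14, 3), P), Mul(Rational(1, 2), Pow(P, -1))) = Mul(Rational(1, 2), Pow(P, -1), Add(Rational(-14, 3), P)))
Add(Function('N')(14), Function('k')(-20)) = Add(Mul(2, Pow(14, -1)), Mul(Rational(1, 6), Pow(-20, -1), Add(-14, Mul(3, -20)))) = Add(Mul(2, Rational(1, 14)), Mul(Rational(1, 6), Rational(-1, 20), Add(-14, -60))) = Add(Rational(1, 7), Mul(Rational(1, 6), Rational(-1, 20), -74)) = Add(Rational(1, 7), Rational(37, 60)) = Rational(319, 420)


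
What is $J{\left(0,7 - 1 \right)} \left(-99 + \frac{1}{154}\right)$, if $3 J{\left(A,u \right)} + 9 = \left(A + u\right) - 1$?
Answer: $\frac{30490}{231} \approx 131.99$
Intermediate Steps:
$J{\left(A,u \right)} = - \frac{10}{3} + \frac{A}{3} + \frac{u}{3}$ ($J{\left(A,u \right)} = -3 + \frac{\left(A + u\right) - 1}{3} = -3 + \frac{-1 + A + u}{3} = -3 + \left(- \frac{1}{3} + \frac{A}{3} + \frac{u}{3}\right) = - \frac{10}{3} + \frac{A}{3} + \frac{u}{3}$)
$J{\left(0,7 - 1 \right)} \left(-99 + \frac{1}{154}\right) = \left(- \frac{10}{3} + \frac{1}{3} \cdot 0 + \frac{7 - 1}{3}\right) \left(-99 + \frac{1}{154}\right) = \left(- \frac{10}{3} + 0 + \frac{1}{3} \cdot 6\right) \left(-99 + \frac{1}{154}\right) = \left(- \frac{10}{3} + 0 + 2\right) \left(- \frac{15245}{154}\right) = \left(- \frac{4}{3}\right) \left(- \frac{15245}{154}\right) = \frac{30490}{231}$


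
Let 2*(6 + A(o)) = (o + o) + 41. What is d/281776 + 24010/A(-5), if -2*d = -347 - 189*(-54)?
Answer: 27061579719/10707488 ≈ 2527.4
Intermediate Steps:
d = -9859/2 (d = -(-347 - 189*(-54))/2 = -(-347 + 10206)/2 = -½*9859 = -9859/2 ≈ -4929.5)
A(o) = 29/2 + o (A(o) = -6 + ((o + o) + 41)/2 = -6 + (2*o + 41)/2 = -6 + (41 + 2*o)/2 = -6 + (41/2 + o) = 29/2 + o)
d/281776 + 24010/A(-5) = -9859/2/281776 + 24010/(29/2 - 5) = -9859/2*1/281776 + 24010/(19/2) = -9859/563552 + 24010*(2/19) = -9859/563552 + 48020/19 = 27061579719/10707488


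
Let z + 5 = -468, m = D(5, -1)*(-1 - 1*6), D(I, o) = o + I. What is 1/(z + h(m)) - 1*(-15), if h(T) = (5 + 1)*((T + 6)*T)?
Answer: 48346/3223 ≈ 15.000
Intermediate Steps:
D(I, o) = I + o
m = -28 (m = (5 - 1)*(-1 - 1*6) = 4*(-1 - 6) = 4*(-7) = -28)
h(T) = 6*T*(6 + T) (h(T) = 6*((6 + T)*T) = 6*(T*(6 + T)) = 6*T*(6 + T))
z = -473 (z = -5 - 468 = -473)
1/(z + h(m)) - 1*(-15) = 1/(-473 + 6*(-28)*(6 - 28)) - 1*(-15) = 1/(-473 + 6*(-28)*(-22)) + 15 = 1/(-473 + 3696) + 15 = 1/3223 + 15 = 48346/3223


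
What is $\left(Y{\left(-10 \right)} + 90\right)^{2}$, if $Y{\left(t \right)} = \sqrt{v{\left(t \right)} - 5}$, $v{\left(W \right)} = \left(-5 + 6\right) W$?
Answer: $\left(90 + i \sqrt{15}\right)^{2} \approx 8085.0 + 697.14 i$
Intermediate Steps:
$v{\left(W \right)} = W$ ($v{\left(W \right)} = 1 W = W$)
$Y{\left(t \right)} = \sqrt{-5 + t}$ ($Y{\left(t \right)} = \sqrt{t - 5} = \sqrt{-5 + t}$)
$\left(Y{\left(-10 \right)} + 90\right)^{2} = \left(\sqrt{-5 - 10} + 90\right)^{2} = \left(\sqrt{-15} + 90\right)^{2} = \left(i \sqrt{15} + 90\right)^{2} = \left(90 + i \sqrt{15}\right)^{2}$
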